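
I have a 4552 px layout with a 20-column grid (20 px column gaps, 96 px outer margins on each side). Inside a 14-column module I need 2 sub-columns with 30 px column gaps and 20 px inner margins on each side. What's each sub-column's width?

Take off 192 px of margins, leaving 4360 px.
Subtracting 19 column gaps of 20 leaves 3980 for 20 columns, so c = 199 px.
Span of 14: 14·199 + 13·20 = 2786 + 260 = 3046 px.
Inner content = 3046 − 2·20 = 3006 px.
2d + 1·30 = 3006 → 2d = 2976 → d = 1488 px.

1488 px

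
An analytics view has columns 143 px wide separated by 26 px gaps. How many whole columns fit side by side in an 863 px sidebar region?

k columns need k·143 + (k−1)·26 = k·169 − 26.
k·169 − 26 ≤ 863 → k ≤ 889 / 169 ≈ 5.26, so k = 5.

5 columns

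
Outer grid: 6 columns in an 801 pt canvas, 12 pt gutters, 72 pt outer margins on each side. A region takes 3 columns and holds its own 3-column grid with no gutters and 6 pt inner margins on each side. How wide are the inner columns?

Take off 144 pt of margins, leaving 657 pt.
6 columns + 5 gutters: 6c + 5·12 = 657.
6c = 657 − 60 = 597, so c = 99.5 pt.
3 columns plus 2 gutters: 298.5 + 24 = 322.5 pt.
Inner content = 322.5 − 2·6 = 310.5 pt.
3d = 310.5 → d = 103.5 pt.

103.5 pt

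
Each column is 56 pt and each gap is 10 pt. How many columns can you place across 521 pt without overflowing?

8 columns: 8·56 + 7·10 = 518 pt ≤ 521.
9 columns: 584 pt > 521. So 8.

8 columns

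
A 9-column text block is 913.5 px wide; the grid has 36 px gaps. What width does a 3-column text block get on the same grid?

280.5 px

9 columns + 8 gaps: 9c + 8·36 = 913.5.
9c = 913.5 − 288 = 625.5, so c = 69.5 px.
3-column span = 3·69.5 + 2·36 = 280.5 px.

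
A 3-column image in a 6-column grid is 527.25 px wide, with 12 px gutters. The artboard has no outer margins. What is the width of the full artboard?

527.25 − 2·12 = 503.25; ÷3 gives c = 167.75 px.
Artboard = 6·167.75 + 5·12 = 1006.5 + 60 = 1066.5 px.

1066.5 px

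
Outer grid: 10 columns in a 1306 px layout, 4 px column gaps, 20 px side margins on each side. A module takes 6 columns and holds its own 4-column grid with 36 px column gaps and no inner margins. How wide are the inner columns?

162.5 px

Subtract both margins: 1306 − 2·20 = 1266 px.
10 columns + 9 column gaps: 10c + 9·4 = 1266.
10c = 1266 − 36 = 1230, so c = 123 px.
Span of 6: 6·123 + 5·4 = 738 + 20 = 758 px.
Subtracting 3 column gaps of 36 leaves 650 for 4 columns, so d = 162.5 px.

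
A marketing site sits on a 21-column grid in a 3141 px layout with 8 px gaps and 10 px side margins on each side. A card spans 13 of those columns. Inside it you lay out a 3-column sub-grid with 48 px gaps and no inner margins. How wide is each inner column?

Inside the margins: 3141 − 20 = 3121 px.
3121 − 20·8 = 2961; ÷21 gives c = 141 px.
Span of 13: 13·141 + 12·8 = 1833 + 96 = 1929 px.
3d + 2·48 = 1929 → 3d = 1833 → d = 611 px.

611 px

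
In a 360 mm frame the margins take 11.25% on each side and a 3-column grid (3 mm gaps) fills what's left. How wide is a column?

91 mm

Each margin = 11.25% of 360 = 40.5 mm; content = 360 − 2·40.5 = 279 mm.
279 − 2·3 = 273; ÷3 gives c = 91 mm.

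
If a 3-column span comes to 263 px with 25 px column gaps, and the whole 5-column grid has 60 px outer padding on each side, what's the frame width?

575 px

3 columns + 2 column gaps: 3c + 2·25 = 263.
3c = 263 − 50 = 213, so c = 71 px.
Total width: 2·60 + 5·71 + 4·25 = 575 px.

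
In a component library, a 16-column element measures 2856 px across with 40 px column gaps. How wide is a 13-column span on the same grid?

2313 px

2856 − 15·40 = 2256; ÷16 gives c = 141 px.
13 columns plus 12 column gaps: 1833 + 480 = 2313 px.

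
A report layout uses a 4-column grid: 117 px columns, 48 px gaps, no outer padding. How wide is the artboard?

Total width: 4·117 + 3·48 = 612 px.

612 px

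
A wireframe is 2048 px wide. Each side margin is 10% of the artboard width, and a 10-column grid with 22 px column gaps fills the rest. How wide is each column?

2048 × (1 − 2·10%) = 2048 × 80% = 1638.4 px for the columns.
10c + 9·22 = 1638.4 → 10c = 1440.4 → c = 144.04 px.

144.04 px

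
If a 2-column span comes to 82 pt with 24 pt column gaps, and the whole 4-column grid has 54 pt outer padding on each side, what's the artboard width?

296 pt

2c + 1·24 = 82 → 2c = 58 → c = 29 pt.
Adding margins, columns and gutters: 108 + 116 + 72 = 296 pt.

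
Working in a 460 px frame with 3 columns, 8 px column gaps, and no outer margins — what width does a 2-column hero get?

304 px

3 columns + 2 column gaps: 3c + 2·8 = 460.
3c = 460 − 16 = 444, so c = 148 px.
2-column span = 2·148 + 1·8 = 304 px.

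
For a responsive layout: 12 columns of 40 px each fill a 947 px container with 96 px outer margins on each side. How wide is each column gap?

25 px

Inside the margins: 947 − 192 = 755 px.
12·40 + 11g = 755 → 11g = 275 → g = 25 px.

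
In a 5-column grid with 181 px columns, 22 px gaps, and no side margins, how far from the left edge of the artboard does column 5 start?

812 px

Before column 5: 4 columns + 4 gaps.
Offset = 4·(181 + 22) = 4·203 = 812 px.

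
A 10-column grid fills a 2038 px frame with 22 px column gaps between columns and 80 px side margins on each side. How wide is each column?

168 px

Inside the margins: 2038 − 160 = 1878 px.
10c + 9·22 = 1878 → 10c = 1680 → c = 168 px.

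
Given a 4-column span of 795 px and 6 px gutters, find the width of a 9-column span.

4c + 3·6 = 795 → 4c = 777 → c = 194.25 px.
Span of 9: 9·194.25 + 8·6 = 1748.25 + 48 = 1796.25 px.

1796.25 px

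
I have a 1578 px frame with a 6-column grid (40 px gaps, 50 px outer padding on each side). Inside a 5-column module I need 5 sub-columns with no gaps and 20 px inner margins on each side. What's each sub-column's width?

Inside the margins: 1578 − 100 = 1478 px.
1478 − 5·40 = 1278; ÷6 gives c = 213 px.
5 columns plus 4 gaps: 1065 + 160 = 1225 px.
Inner content = 1225 − 2·20 = 1185 px.
With no gaps, each column is 1185/5 = 237 px.

237 px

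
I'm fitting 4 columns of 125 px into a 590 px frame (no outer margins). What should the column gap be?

30 px

4·125 + 3g = 590 → 3g = 90 → g = 30 px.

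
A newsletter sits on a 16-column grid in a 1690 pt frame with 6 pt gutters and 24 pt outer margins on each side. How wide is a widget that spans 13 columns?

1333 pt

Content width = 1690 − 2·24 = 1642 pt.
Subtracting 15 gutters of 6 leaves 1552 for 16 columns, so c = 97 pt.
13-column span = 13·97 + 12·6 = 1333 pt.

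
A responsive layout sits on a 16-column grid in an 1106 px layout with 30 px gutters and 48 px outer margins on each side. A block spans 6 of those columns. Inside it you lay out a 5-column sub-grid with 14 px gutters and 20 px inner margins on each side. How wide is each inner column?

Subtract both margins: 1106 − 2·48 = 1010 px.
1010 − 15·30 = 560; ÷16 gives c = 35 px.
6 columns plus 5 gutters: 210 + 150 = 360 px.
Inner content = 360 − 2·20 = 320 px.
320 − 4·14 = 264; ÷5 gives d = 52.8 px.

52.8 px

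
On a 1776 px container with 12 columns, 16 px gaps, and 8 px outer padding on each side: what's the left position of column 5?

600 px

Content = 1776 − 2·8 = 1760 px.
12 columns + 11 gaps: 12c + 11·16 = 1760.
12c = 1760 − 176 = 1584, so c = 132 px.
Column 5 starts at margin + 4·(column + gutter) = 8 + 4·148 = 600 px.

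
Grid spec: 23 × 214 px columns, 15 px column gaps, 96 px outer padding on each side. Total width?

Total width: 2·96 + 23·214 + 22·15 = 5444 px.

5444 px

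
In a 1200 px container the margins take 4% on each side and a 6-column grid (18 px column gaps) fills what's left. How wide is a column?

169 px

Margins: 4% × 1200 = 48 px each, so content = 1200 − 96 = 1104 px.
6 columns + 5 column gaps: 6c + 5·18 = 1104.
6c = 1104 − 90 = 1014, so c = 169 px.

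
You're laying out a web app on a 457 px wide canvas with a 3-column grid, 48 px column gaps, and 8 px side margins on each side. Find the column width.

115 px

Take off 16 px of margins, leaving 441 px.
3 columns + 2 column gaps: 3c + 2·48 = 441.
3c = 441 − 96 = 345, so c = 115 px.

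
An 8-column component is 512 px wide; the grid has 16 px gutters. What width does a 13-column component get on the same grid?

842 px

Subtracting 7 gutters of 16 leaves 400 for 8 columns, so c = 50 px.
13 columns plus 12 gutters: 650 + 192 = 842 px.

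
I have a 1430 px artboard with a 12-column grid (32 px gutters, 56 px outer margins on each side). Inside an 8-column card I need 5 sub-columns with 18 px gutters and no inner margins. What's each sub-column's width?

Subtract both margins: 1430 − 2·56 = 1318 px.
12c + 11·32 = 1318 → 12c = 966 → c = 80.5 px.
8 columns plus 7 gutters: 644 + 224 = 868 px.
5d + 4·18 = 868 → 5d = 796 → d = 159.2 px.

159.2 px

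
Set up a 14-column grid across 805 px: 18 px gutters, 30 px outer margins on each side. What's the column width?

36.5 px

Inside the margins: 805 − 60 = 745 px.
14c + 13·18 = 745 → 14c = 511 → c = 36.5 px.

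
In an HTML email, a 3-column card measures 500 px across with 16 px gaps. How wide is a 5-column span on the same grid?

844 px

Subtracting 2 gaps of 16 leaves 468 for 3 columns, so c = 156 px.
Span of 5: 5·156 + 4·16 = 780 + 64 = 844 px.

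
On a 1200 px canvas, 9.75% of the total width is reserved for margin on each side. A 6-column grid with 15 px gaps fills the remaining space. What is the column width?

1200 × (1 − 2·9.75%) = 1200 × 80.5% = 966 px for the columns.
Subtracting 5 gaps of 15 leaves 891 for 6 columns, so c = 148.5 px.

148.5 px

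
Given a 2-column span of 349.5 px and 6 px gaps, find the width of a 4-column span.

2 columns + 1 gap: 2c + 1·6 = 349.5.
2c = 349.5 − 6 = 343.5, so c = 171.75 px.
4 columns plus 3 gaps: 687 + 18 = 705 px.

705 px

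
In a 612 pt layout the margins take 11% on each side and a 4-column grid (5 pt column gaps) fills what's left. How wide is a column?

612 × (1 − 2·11%) = 612 × 78% = 477.36 pt for the columns.
4c + 3·5 = 477.36 → 4c = 462.36 → c = 115.59 pt.

115.59 pt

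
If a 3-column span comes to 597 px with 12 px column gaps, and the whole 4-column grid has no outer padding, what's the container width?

Subtracting 2 column gaps of 12 leaves 573 for 3 columns, so c = 191 px.
Total width: 4·191 + 3·12 = 800 px.

800 px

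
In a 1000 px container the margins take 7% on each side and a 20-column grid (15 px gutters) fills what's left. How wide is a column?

Margins: 7% × 1000 = 70 px each, so content = 1000 − 140 = 860 px.
20c + 19·15 = 860 → 20c = 575 → c = 28.75 px.

28.75 px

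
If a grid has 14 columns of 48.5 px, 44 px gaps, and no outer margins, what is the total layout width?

1251 px

Summing: 679 + 572 = 1251 px.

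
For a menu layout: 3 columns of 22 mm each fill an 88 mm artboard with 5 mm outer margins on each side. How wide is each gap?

Inside the margins: 88 − 10 = 78 mm.
3·22 + 2g = 78 → 2g = 12 → g = 6 mm.

6 mm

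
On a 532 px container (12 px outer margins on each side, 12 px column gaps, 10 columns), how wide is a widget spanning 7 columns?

Subtract both margins: 532 − 2·12 = 508 px.
Subtracting 9 column gaps of 12 leaves 400 for 10 columns, so c = 40 px.
Span of 7: 7·40 + 6·12 = 280 + 72 = 352 px.

352 px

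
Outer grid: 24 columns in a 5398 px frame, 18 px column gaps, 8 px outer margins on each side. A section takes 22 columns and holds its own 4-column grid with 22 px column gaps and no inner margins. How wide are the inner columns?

Take off 16 px of margins, leaving 5382 px.
Subtracting 23 column gaps of 18 leaves 4968 for 24 columns, so c = 207 px.
Span of 22: 22·207 + 21·18 = 4554 + 378 = 4932 px.
4 columns + 3 column gaps: 4d + 3·22 = 4932.
4d = 4932 − 66 = 4866, so d = 1216.5 px.

1216.5 px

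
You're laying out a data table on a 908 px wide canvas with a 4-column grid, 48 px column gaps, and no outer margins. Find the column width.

4 columns + 3 column gaps: 4c + 3·48 = 908.
4c = 908 − 144 = 764, so c = 191 px.

191 px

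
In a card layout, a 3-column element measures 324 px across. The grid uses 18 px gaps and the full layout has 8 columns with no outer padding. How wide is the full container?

894 px

Subtracting 2 gaps of 18 leaves 288 for 3 columns, so c = 96 px.
Total width: 8·96 + 7·18 = 894 px.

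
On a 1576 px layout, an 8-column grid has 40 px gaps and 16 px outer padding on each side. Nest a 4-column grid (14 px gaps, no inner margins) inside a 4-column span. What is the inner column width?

Outer content = 1576 − 2·16 = 1544 px.
1544 − 7·40 = 1264; ÷8 gives c = 158 px.
Span of 4: 4·158 + 3·40 = 632 + 120 = 752 px.
4d + 3·14 = 752 → 4d = 710 → d = 177.5 px.

177.5 px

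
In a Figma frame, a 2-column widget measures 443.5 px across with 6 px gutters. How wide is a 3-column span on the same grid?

2c + 1·6 = 443.5 → 2c = 437.5 → c = 218.75 px.
3 columns plus 2 gutters: 656.25 + 12 = 668.25 px.

668.25 px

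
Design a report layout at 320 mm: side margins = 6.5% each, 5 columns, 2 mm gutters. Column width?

54.08 mm

Margins: 6.5% × 320 = 20.8 mm each, so content = 320 − 41.6 = 278.4 mm.
Subtracting 4 gutters of 2 leaves 270.4 for 5 columns, so c = 54.08 mm.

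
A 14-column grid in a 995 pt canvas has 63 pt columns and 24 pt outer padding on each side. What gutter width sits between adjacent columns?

5 pt

Content width = 995 − 2·24 = 947 pt.
14 columns take 14·63 = 882 pt; remaining 65 splits into 13 gutters.
g = 65 / 13 = 5 pt.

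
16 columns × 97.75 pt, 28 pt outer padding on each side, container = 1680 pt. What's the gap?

4 pt

Content width = 1680 − 2·28 = 1624 pt.
Columns use 1564 pt, leaving 60 pt across 15 gaps = 4 pt each.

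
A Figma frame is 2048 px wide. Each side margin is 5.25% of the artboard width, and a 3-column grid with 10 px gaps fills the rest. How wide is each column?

604.32 px

Each margin = 5.25% of 2048 = 107.52 px; content = 2048 − 2·107.52 = 1832.96 px.
1832.96 − 2·10 = 1812.96; ÷3 gives c = 604.32 px.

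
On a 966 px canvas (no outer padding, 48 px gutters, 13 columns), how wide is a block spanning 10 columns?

13c + 12·48 = 966 → 13c = 390 → c = 30 px.
10-column span = 10·30 + 9·48 = 732 px.

732 px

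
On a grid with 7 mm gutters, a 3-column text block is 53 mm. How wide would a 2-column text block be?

Subtracting 2 gutters of 7 leaves 39 for 3 columns, so c = 13 mm.
2-column span = 2·13 + 1·7 = 33 mm.

33 mm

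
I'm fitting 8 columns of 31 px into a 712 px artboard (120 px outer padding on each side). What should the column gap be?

Inside the margins: 712 − 240 = 472 px.
Columns use 248 px, leaving 224 px across 7 column gaps = 32 px each.

32 px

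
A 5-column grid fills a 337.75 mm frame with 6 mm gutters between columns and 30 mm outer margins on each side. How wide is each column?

Take off 60 mm of margins, leaving 277.75 mm.
5 columns + 4 gutters: 5c + 4·6 = 277.75.
5c = 277.75 − 24 = 253.75, so c = 50.75 mm.

50.75 mm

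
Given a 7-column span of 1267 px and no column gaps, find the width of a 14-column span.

7c = 1267 → c = 181 px.
14-column span = 14·181 = 2534 px.

2534 px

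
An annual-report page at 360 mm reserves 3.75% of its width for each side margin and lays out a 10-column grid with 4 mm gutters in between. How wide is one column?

29.7 mm

Margins: 3.75% × 360 = 13.5 mm each, so content = 360 − 27 = 333 mm.
10 columns + 9 gutters: 10c + 9·4 = 333.
10c = 333 − 36 = 297, so c = 29.7 mm.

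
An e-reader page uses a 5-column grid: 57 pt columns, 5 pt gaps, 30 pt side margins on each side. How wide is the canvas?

Canvas = 2·30 + 5·57 + 4·5 = 60 + 285 + 20 = 365 pt.

365 pt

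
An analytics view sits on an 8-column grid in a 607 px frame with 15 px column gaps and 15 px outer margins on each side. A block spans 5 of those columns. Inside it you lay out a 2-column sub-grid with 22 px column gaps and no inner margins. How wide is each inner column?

166.5 px

Outer content = 607 − 2·15 = 577 px.
577 − 7·15 = 472; ÷8 gives c = 59 px.
5 columns plus 4 column gaps: 295 + 60 = 355 px.
2 columns + 1 column gap: 2d + 1·22 = 355.
2d = 355 − 22 = 333, so d = 166.5 px.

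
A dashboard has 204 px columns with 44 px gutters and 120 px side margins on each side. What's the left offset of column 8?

Column 8 starts at margin + 7·(column + gutter) = 120 + 7·248 = 1856 px.

1856 px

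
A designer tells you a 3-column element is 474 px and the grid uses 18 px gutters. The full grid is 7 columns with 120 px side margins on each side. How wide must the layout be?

3 columns + 2 gutters: 3c + 2·18 = 474.
3c = 474 − 36 = 438, so c = 146 px.
Layout = 2·120 + 7·146 + 6·18 = 240 + 1022 + 108 = 1370 px.

1370 px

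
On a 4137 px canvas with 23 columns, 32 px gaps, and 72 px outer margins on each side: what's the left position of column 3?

422 px

Subtract both margins: 4137 − 2·72 = 3993 px.
3993 − 22·32 = 3289; ÷23 gives c = 143 px.
Column 3 starts at margin + 2·(column + gutter) = 72 + 2·175 = 422 px.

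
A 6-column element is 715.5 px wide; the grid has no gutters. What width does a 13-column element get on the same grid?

1550.25 px

With no gutters, each column is 715.5/6 = 119.25 px.
13-column span = 13·119.25 = 1550.25 px.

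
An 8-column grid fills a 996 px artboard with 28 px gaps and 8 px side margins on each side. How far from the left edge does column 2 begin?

Content = 996 − 2·8 = 980 px.
980 − 7·28 = 784; ÷8 gives c = 98 px.
Before column 2: the margin + 1 column + 1 gap.
Offset = 8 + 1·(98 + 28) = 8 + 126 = 134 px.

134 px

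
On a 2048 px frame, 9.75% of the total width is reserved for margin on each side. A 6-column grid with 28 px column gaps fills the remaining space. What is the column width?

251.44 px

Each margin = 9.75% of 2048 = 199.68 px; content = 2048 − 2·199.68 = 1648.64 px.
6c + 5·28 = 1648.64 → 6c = 1508.64 → c = 251.44 px.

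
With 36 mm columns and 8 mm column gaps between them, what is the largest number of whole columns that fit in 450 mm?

k columns need k·36 + (k−1)·8 = k·44 − 8.
k·44 − 8 ≤ 450 → k ≤ 458 / 44 ≈ 10.41, so k = 10.

10 columns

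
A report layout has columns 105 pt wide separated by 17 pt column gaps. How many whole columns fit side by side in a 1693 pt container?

14 columns

14 columns: 14·105 + 13·17 = 1691 pt ≤ 1693.
15 columns: 1813 pt > 1693. So 14.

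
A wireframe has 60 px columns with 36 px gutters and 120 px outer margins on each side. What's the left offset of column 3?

312 px

Before column 3: the margin + 2 columns + 2 gutters.
Offset = 120 + 2·(60 + 36) = 120 + 192 = 312 px.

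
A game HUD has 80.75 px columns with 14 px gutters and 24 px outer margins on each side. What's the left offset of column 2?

Column 2 starts at margin + 1·(column + gutter) = 24 + 1·94.75 = 118.75 px.

118.75 px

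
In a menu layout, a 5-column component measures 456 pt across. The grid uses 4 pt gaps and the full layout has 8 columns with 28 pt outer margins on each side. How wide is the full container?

Subtracting 4 gaps of 4 leaves 440 for 5 columns, so c = 88 pt.
Container = 2·28 + 8·88 + 7·4 = 56 + 704 + 28 = 788 pt.

788 pt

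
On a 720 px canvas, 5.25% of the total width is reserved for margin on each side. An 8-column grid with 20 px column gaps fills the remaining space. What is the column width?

63.05 px

Each margin = 5.25% of 720 = 37.8 px; content = 720 − 2·37.8 = 644.4 px.
Subtracting 7 column gaps of 20 leaves 504.4 for 8 columns, so c = 63.05 px.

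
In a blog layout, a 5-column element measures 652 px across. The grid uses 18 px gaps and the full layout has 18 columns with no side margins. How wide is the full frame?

Subtracting 4 gaps of 18 leaves 580 for 5 columns, so c = 116 px.
Summing: 2088 + 306 = 2394 px.

2394 px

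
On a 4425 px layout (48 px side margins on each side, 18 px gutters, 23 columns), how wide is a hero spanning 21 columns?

Content width = 4425 − 2·48 = 4329 px.
23c + 22·18 = 4329 → 23c = 3933 → c = 171 px.
Span of 21: 21·171 + 20·18 = 3591 + 360 = 3951 px.

3951 px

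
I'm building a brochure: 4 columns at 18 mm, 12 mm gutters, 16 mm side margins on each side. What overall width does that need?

140 mm

Total width: 2·16 + 4·18 + 3·12 = 140 mm.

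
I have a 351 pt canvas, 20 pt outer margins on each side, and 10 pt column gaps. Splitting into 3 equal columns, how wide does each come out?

97 pt

Take off 40 pt of margins, leaving 311 pt.
3 columns + 2 column gaps: 3c + 2·10 = 311.
3c = 311 − 20 = 291, so c = 97 pt.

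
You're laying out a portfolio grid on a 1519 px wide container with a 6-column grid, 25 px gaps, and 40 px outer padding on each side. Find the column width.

219 px

Inside the margins: 1519 − 80 = 1439 px.
Subtracting 5 gaps of 25 leaves 1314 for 6 columns, so c = 219 px.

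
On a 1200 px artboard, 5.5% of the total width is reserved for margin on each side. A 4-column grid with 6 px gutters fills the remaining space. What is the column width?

1200 × (1 − 2·5.5%) = 1200 × 89% = 1068 px for the columns.
1068 − 3·6 = 1050; ÷4 gives c = 262.5 px.

262.5 px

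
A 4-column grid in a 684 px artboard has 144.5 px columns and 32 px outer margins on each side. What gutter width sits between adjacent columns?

Subtract both margins: 684 − 2·32 = 620 px.
4 columns take 4·144.5 = 578 px; remaining 42 splits into 3 gutters.
g = 42 / 3 = 14 px.

14 px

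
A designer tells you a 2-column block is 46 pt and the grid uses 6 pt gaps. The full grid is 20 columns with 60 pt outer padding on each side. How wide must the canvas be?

634 pt

2 columns + 1 gap: 2c + 1·6 = 46.
2c = 46 − 6 = 40, so c = 20 pt.
Canvas = 2·60 + 20·20 + 19·6 = 120 + 400 + 114 = 634 pt.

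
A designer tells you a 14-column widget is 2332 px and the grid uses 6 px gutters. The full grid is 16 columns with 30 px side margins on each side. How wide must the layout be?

2332 − 13·6 = 2254; ÷14 gives c = 161 px.
Layout = 2·30 + 16·161 + 15·6 = 60 + 2576 + 90 = 2726 px.

2726 px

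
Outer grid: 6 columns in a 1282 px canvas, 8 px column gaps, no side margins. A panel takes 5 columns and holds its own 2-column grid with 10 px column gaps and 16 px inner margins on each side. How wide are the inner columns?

512.5 px

6c + 5·8 = 1282 → 6c = 1242 → c = 207 px.
5-column span = 5·207 + 4·8 = 1067 px.
Inner content = 1067 − 2·16 = 1035 px.
2d + 1·10 = 1035 → 2d = 1025 → d = 512.5 px.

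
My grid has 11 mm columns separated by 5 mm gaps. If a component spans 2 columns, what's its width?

27 mm

Span of 2: 2·11 + 1·5 = 22 + 5 = 27 mm.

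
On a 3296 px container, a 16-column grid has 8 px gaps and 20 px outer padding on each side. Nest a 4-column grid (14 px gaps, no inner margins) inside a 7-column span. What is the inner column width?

344.5 px

Inside the margins: 3296 − 40 = 3256 px.
16 columns + 15 gaps: 16c + 15·8 = 3256.
16c = 3256 − 120 = 3136, so c = 196 px.
7 columns plus 6 gaps: 1372 + 48 = 1420 px.
Subtracting 3 gaps of 14 leaves 1378 for 4 columns, so d = 344.5 px.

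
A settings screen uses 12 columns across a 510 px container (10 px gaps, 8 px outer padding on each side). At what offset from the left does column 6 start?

218 px

Subtract both margins: 510 − 2·8 = 494 px.
494 − 11·10 = 384; ÷12 gives c = 32 px.
Column 6 starts at margin + 5·(column + gutter) = 8 + 5·42 = 218 px.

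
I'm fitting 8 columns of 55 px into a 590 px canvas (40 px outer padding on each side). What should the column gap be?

Inside the margins: 590 − 80 = 510 px.
8 columns take 8·55 = 440 px; remaining 70 splits into 7 column gaps.
g = 70 / 7 = 10 px.

10 px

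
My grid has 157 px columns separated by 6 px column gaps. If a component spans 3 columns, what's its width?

3-column span = 3·157 + 2·6 = 483 px.

483 px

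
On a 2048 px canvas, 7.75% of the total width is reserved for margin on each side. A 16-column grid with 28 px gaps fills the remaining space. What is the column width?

Margins: 7.75% × 2048 = 158.72 px each, so content = 2048 − 317.44 = 1730.56 px.
16c + 15·28 = 1730.56 → 16c = 1310.56 → c = 81.91 px.

81.91 px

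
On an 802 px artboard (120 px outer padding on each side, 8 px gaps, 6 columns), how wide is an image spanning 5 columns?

Content width = 802 − 2·120 = 562 px.
6 columns + 5 gaps: 6c + 5·8 = 562.
6c = 562 − 40 = 522, so c = 87 px.
Span of 5: 5·87 + 4·8 = 435 + 32 = 467 px.

467 px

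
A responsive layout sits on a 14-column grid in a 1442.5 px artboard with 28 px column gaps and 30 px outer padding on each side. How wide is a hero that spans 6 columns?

Content width = 1442.5 − 2·30 = 1382.5 px.
1382.5 − 13·28 = 1018.5; ÷14 gives c = 72.75 px.
Span of 6: 6·72.75 + 5·28 = 436.5 + 140 = 576.5 px.

576.5 px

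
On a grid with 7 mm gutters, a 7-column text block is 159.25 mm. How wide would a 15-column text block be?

349.25 mm

7 columns + 6 gutters: 7c + 6·7 = 159.25.
7c = 159.25 − 42 = 117.25, so c = 16.75 mm.
15 columns plus 14 gutters: 251.25 + 98 = 349.25 mm.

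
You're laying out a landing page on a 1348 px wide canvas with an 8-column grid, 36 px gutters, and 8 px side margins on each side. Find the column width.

135 px

Inside the margins: 1348 − 16 = 1332 px.
Subtracting 7 gutters of 36 leaves 1080 for 8 columns, so c = 135 px.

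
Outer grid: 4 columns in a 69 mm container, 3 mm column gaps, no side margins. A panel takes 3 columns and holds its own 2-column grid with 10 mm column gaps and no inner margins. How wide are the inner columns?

4 columns + 3 column gaps: 4c + 3·3 = 69.
4c = 69 − 9 = 60, so c = 15 mm.
3-column span = 3·15 + 2·3 = 51 mm.
51 − 1·10 = 41; ÷2 gives d = 20.5 mm.

20.5 mm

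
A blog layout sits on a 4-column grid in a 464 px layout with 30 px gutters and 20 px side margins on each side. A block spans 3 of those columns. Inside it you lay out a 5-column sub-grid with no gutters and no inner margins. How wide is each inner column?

62.1 px

Inside the margins: 464 − 40 = 424 px.
4 columns + 3 gutters: 4c + 3·30 = 424.
4c = 424 − 90 = 334, so c = 83.5 px.
3-column span = 3·83.5 + 2·30 = 310.5 px.
5d = 310.5 → d = 62.1 px.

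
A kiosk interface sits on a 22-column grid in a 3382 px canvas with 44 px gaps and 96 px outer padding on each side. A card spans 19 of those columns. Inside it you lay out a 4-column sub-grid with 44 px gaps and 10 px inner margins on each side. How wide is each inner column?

649.25 px

Subtract both margins: 3382 − 2·96 = 3190 px.
22c + 21·44 = 3190 → 22c = 2266 → c = 103 px.
19 columns plus 18 gaps: 1957 + 792 = 2749 px.
Inner content = 2749 − 2·10 = 2729 px.
Subtracting 3 gaps of 44 leaves 2597 for 4 columns, so d = 649.25 px.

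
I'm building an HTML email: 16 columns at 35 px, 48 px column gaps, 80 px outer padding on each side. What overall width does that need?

Container = 2·80 + 16·35 + 15·48 = 160 + 560 + 720 = 1440 px.

1440 px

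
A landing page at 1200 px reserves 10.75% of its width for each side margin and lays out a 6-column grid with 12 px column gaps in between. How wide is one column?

1200 × (1 − 2·10.75%) = 1200 × 78.5% = 942 px for the columns.
Subtracting 5 column gaps of 12 leaves 882 for 6 columns, so c = 147 px.

147 px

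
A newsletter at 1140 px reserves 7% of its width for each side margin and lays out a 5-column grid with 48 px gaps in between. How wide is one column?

157.68 px

Margins: 7% × 1140 = 79.8 px each, so content = 1140 − 159.6 = 980.4 px.
980.4 − 4·48 = 788.4; ÷5 gives c = 157.68 px.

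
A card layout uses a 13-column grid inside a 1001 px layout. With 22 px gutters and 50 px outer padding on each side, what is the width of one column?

49 px

Take off 100 px of margins, leaving 901 px.
901 − 12·22 = 637; ÷13 gives c = 49 px.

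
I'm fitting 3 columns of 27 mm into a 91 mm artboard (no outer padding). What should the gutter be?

Columns use 81 mm, leaving 10 mm across 2 gutters = 5 mm each.

5 mm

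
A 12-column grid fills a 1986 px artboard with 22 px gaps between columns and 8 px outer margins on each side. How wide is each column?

Subtract both margins: 1986 − 2·8 = 1970 px.
1970 − 11·22 = 1728; ÷12 gives c = 144 px.

144 px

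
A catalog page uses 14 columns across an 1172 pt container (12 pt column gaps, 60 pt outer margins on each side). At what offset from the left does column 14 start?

1048 pt

Inside the margins: 1172 − 120 = 1052 pt.
Subtracting 13 column gaps of 12 leaves 896 for 14 columns, so c = 64 pt.
Before column 14: the margin + 13 columns + 13 column gaps.
Offset = 60 + 13·(64 + 12) = 60 + 988 = 1048 pt.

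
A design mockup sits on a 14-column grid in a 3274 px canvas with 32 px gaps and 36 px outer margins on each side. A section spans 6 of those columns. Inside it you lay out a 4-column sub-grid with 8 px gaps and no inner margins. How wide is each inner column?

Take off 72 px of margins, leaving 3202 px.
14c + 13·32 = 3202 → 14c = 2786 → c = 199 px.
6 columns plus 5 gaps: 1194 + 160 = 1354 px.
1354 − 3·8 = 1330; ÷4 gives d = 332.5 px.

332.5 px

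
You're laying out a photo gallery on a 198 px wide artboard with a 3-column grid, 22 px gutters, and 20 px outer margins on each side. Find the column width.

Subtract both margins: 198 − 2·20 = 158 px.
158 − 2·22 = 114; ÷3 gives c = 38 px.

38 px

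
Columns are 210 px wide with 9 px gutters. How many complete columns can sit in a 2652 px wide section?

12 columns: 12·210 + 11·9 = 2619 px ≤ 2652.
13 columns: 2838 px > 2652. So 12.

12 columns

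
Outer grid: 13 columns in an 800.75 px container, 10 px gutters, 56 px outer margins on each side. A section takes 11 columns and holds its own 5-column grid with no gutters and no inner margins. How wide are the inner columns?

116.25 px

Outer content = 800.75 − 2·56 = 688.75 px.
Subtracting 12 gutters of 10 leaves 568.75 for 13 columns, so c = 43.75 px.
Span of 11: 11·43.75 + 10·10 = 481.25 + 100 = 581.25 px.
581.25 / 5 = 116.25 px per column.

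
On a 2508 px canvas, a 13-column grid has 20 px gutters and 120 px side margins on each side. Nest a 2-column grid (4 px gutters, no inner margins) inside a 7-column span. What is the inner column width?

604 px

Take off 240 px of margins, leaving 2268 px.
13c + 12·20 = 2268 → 13c = 2028 → c = 156 px.
Span of 7: 7·156 + 6·20 = 1092 + 120 = 1212 px.
2 columns + 1 gutter: 2d + 1·4 = 1212.
2d = 1212 − 4 = 1208, so d = 604 px.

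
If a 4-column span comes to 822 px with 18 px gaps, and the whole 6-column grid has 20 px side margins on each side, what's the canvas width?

1282 px

4c + 3·18 = 822 → 4c = 768 → c = 192 px.
Adding margins, columns and gutters: 40 + 1152 + 90 = 1282 px.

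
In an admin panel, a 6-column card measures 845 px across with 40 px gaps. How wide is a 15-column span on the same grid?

6c + 5·40 = 845 → 6c = 645 → c = 107.5 px.
15-column span = 15·107.5 + 14·40 = 2172.5 px.

2172.5 px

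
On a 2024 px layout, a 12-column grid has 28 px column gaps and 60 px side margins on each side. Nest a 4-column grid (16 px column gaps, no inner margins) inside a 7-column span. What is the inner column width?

262.75 px

Outer content = 2024 − 2·60 = 1904 px.
1904 − 11·28 = 1596; ÷12 gives c = 133 px.
Span of 7: 7·133 + 6·28 = 931 + 168 = 1099 px.
4d + 3·16 = 1099 → 4d = 1051 → d = 262.75 px.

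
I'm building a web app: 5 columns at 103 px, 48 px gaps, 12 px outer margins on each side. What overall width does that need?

Adding margins, columns and gutters: 24 + 515 + 192 = 731 px.

731 px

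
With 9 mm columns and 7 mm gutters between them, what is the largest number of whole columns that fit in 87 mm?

5 columns: 5·9 + 4·7 = 73 mm ≤ 87.
6 columns: 89 mm > 87. So 5.

5 columns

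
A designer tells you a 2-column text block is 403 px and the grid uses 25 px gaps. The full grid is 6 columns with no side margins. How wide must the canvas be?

2 columns + 1 gap: 2c + 1·25 = 403.
2c = 403 − 25 = 378, so c = 189 px.
Summing: 1134 + 125 = 1259 px.

1259 px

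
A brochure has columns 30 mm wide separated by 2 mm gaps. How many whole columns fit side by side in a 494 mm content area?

15 columns

15 columns: 15·30 + 14·2 = 478 mm ≤ 494.
16 columns: 510 mm > 494. So 15.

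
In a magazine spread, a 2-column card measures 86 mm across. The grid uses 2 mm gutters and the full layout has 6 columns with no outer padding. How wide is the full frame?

262 mm

2c + 1·2 = 86 → 2c = 84 → c = 42 mm.
Frame = 6·42 + 5·2 = 252 + 10 = 262 mm.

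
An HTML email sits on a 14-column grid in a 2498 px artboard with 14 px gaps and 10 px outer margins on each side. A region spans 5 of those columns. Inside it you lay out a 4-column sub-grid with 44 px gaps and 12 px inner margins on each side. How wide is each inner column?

180 px

Outer content = 2498 − 2·10 = 2478 px.
14c + 13·14 = 2478 → 14c = 2296 → c = 164 px.
Span of 5: 5·164 + 4·14 = 820 + 56 = 876 px.
Inner content = 876 − 2·12 = 852 px.
Subtracting 3 gaps of 44 leaves 720 for 4 columns, so d = 180 px.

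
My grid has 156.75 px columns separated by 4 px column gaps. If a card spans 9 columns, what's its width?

Span of 9: 9·156.75 + 8·4 = 1410.75 + 32 = 1442.75 px.

1442.75 px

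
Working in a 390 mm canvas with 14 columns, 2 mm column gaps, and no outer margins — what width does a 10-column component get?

278 mm

14 columns + 13 column gaps: 14c + 13·2 = 390.
14c = 390 − 26 = 364, so c = 26 mm.
Span of 10: 10·26 + 9·2 = 260 + 18 = 278 mm.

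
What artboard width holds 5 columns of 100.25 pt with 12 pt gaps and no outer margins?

Summing: 501.25 + 48 = 549.25 pt.

549.25 pt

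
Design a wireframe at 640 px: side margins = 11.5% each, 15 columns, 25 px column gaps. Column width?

640 × (1 − 2·11.5%) = 640 × 77% = 492.8 px for the columns.
15 columns + 14 column gaps: 15c + 14·25 = 492.8.
15c = 492.8 − 350 = 142.8, so c = 9.52 px.

9.52 px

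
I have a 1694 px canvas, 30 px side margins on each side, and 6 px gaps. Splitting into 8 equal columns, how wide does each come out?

Inside the margins: 1694 − 60 = 1634 px.
8 columns + 7 gaps: 8c + 7·6 = 1634.
8c = 1634 − 42 = 1592, so c = 199 px.

199 px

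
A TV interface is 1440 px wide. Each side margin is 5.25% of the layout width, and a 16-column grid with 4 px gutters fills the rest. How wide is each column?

Each margin = 5.25% of 1440 = 75.6 px; content = 1440 − 2·75.6 = 1288.8 px.
16 columns + 15 gutters: 16c + 15·4 = 1288.8.
16c = 1288.8 − 60 = 1228.8, so c = 76.8 px.

76.8 px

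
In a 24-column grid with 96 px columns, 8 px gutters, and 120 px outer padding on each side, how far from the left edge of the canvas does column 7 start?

744 px

Before column 7: the margin + 6 columns + 6 gutters.
Offset = 120 + 6·(96 + 8) = 120 + 624 = 744 px.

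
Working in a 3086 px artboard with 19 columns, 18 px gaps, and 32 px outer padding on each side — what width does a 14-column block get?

Subtract both margins: 3086 − 2·32 = 3022 px.
19 columns + 18 gaps: 19c + 18·18 = 3022.
19c = 3022 − 324 = 2698, so c = 142 px.
Span of 14: 14·142 + 13·18 = 1988 + 234 = 2222 px.

2222 px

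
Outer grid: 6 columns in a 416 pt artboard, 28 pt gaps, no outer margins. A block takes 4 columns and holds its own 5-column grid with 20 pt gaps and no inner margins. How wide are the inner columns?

6c + 5·28 = 416 → 6c = 276 → c = 46 pt.
Span of 4: 4·46 + 3·28 = 184 + 84 = 268 pt.
268 − 4·20 = 188; ÷5 gives d = 37.6 pt.

37.6 pt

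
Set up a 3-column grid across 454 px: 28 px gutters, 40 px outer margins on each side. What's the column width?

Content width = 454 − 2·40 = 374 px.
3c + 2·28 = 374 → 3c = 318 → c = 106 px.

106 px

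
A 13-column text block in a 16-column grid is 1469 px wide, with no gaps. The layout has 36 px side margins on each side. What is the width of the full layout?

1880 px

With no gaps, each column is 1469/13 = 113 px.
Layout = 2·36 + 16·113 = 72 + 1808 = 1880 px.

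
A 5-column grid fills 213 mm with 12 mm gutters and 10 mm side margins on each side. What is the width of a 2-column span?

Inside the margins: 213 − 20 = 193 mm.
5c + 4·12 = 193 → 5c = 145 → c = 29 mm.
2-column span = 2·29 + 1·12 = 70 mm.

70 mm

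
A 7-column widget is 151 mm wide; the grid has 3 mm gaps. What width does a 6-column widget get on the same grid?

Subtracting 6 gaps of 3 leaves 133 for 7 columns, so c = 19 mm.
Span of 6: 6·19 + 5·3 = 114 + 15 = 129 mm.

129 mm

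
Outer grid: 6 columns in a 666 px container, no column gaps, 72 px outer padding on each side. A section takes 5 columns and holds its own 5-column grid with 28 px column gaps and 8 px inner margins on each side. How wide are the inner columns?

Outer content = 666 − 2·72 = 522 px.
522 / 6 = 87 px per column.
With no column gaps, 5 columns span 5·87 = 435 px.
Inner content = 435 − 2·8 = 419 px.
Subtracting 4 column gaps of 28 leaves 307 for 5 columns, so d = 61.4 px.

61.4 px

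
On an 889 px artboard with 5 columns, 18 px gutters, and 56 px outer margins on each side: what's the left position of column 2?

215 px

Take off 112 px of margins, leaving 777 px.
Subtracting 4 gutters of 18 leaves 705 for 5 columns, so c = 141 px.
Each column+gutter stride is 159 px; 1 of them past the 56 px margin is 56 + 159 = 215 px.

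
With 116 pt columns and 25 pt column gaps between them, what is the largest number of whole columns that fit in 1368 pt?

9 columns

9 columns: 9·116 + 8·25 = 1244 pt ≤ 1368.
10 columns: 1385 pt > 1368. So 9.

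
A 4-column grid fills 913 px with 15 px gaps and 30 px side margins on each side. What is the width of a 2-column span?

419 px

Take off 60 px of margins, leaving 853 px.
4 columns + 3 gaps: 4c + 3·15 = 853.
4c = 853 − 45 = 808, so c = 202 px.
2 columns plus 1 gap: 404 + 15 = 419 px.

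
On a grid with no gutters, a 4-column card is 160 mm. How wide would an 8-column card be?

4c = 160 → c = 40 mm.
8-column span = 8·40 = 320 mm.

320 mm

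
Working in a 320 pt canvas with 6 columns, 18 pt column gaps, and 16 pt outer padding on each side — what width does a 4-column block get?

Content width = 320 − 2·16 = 288 pt.
6c + 5·18 = 288 → 6c = 198 → c = 33 pt.
4-column span = 4·33 + 3·18 = 186 pt.

186 pt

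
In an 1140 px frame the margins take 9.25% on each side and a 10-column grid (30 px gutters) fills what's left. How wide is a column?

1140 × (1 − 2·9.25%) = 1140 × 81.5% = 929.1 px for the columns.
10c + 9·30 = 929.1 → 10c = 659.1 → c = 65.91 px.

65.91 px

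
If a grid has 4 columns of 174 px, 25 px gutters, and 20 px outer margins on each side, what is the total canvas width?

Canvas = 2·20 + 4·174 + 3·25 = 40 + 696 + 75 = 811 px.

811 px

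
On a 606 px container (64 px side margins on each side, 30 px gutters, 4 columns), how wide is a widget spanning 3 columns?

Take off 128 px of margins, leaving 478 px.
4 columns + 3 gutters: 4c + 3·30 = 478.
4c = 478 − 90 = 388, so c = 97 px.
3 columns plus 2 gutters: 291 + 60 = 351 px.

351 px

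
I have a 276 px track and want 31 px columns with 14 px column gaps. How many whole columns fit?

6 columns

k columns need k·31 + (k−1)·14 = k·45 − 14.
k·45 − 14 ≤ 276 → k ≤ 290 / 45 ≈ 6.44, so k = 6.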